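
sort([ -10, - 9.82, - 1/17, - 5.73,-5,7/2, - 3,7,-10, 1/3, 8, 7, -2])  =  [ - 10, -10, - 9.82, - 5.73,- 5,-3,-2,-1/17,1/3, 7/2, 7, 7, 8]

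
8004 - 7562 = 442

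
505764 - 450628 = 55136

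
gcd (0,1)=1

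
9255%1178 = 1009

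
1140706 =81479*14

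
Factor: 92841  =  3^1 * 7^1*4421^1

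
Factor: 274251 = 3^1*113^1*809^1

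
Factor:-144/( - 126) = 8/7 = 2^3* 7^ ( - 1 ) 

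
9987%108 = 51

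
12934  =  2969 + 9965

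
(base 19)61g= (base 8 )4231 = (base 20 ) 5A1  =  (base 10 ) 2201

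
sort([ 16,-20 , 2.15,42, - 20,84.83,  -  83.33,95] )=[ - 83.33, - 20,-20,2.15,16,42,84.83,95] 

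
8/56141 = 8/56141   =  0.00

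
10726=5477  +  5249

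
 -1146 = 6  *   ( - 191 )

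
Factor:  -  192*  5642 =  -  2^7*3^1*7^1*13^1 * 31^1 = - 1083264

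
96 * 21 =2016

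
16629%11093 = 5536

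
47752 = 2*23876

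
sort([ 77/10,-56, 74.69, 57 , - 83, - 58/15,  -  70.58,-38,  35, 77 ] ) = [- 83, - 70.58,-56,-38,-58/15, 77/10, 35, 57,74.69, 77 ] 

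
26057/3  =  26057/3 = 8685.67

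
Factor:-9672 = - 2^3 *3^1 * 13^1*31^1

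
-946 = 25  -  971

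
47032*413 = 19424216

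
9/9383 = 9/9383 = 0.00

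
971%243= 242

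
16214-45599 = -29385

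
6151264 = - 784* ( - 7846)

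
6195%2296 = 1603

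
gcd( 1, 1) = 1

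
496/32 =15 +1/2 =15.50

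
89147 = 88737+410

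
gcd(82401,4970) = 1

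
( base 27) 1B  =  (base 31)17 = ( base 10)38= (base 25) 1d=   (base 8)46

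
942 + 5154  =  6096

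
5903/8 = 5903/8 = 737.88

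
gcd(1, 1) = 1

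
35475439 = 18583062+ 16892377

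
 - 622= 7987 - 8609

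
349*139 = 48511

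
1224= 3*408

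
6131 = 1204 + 4927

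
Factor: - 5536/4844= - 2^3*7^( - 1) = - 8/7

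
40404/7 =5772 = 5772.00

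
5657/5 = 1131 + 2/5= 1131.40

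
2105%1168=937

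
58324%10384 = 6404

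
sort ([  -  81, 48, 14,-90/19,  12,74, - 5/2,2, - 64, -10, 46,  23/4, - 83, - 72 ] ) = [ - 83, - 81,-72, - 64, - 10,-90/19, -5/2, 2,23/4 , 12,14, 46, 48, 74]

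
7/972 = 7/972  =  0.01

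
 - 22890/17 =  - 1347 + 9/17 = -1346.47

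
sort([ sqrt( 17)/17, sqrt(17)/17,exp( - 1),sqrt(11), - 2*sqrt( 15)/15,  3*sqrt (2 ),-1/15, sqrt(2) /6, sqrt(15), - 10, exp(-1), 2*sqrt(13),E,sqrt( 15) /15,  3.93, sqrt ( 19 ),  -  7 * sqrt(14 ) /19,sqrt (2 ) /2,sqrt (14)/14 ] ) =[ - 10,  -  7*sqrt(14)/19, - 2*sqrt( 15 )/15, - 1/15, sqrt(2) /6, sqrt(17 )/17, sqrt( 17 ) /17, sqrt(15)/15, sqrt( 14 ) /14,exp(- 1 ),exp( - 1 ), sqrt ( 2 ) /2,E,  sqrt (11) , sqrt( 15 ),3.93,  3 * sqrt(2),  sqrt( 19), 2*sqrt( 13 ) ] 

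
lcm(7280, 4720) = 429520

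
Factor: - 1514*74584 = -2^4*757^1*9323^1 = - 112920176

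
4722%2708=2014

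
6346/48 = 3173/24=   132.21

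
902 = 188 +714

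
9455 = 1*9455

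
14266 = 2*7133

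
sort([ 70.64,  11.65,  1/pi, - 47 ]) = [ - 47,1/pi,11.65,  70.64]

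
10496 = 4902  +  5594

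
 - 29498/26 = - 1135+ 6/13 = - 1134.54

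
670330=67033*10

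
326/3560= 163/1780 =0.09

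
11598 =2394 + 9204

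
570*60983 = 34760310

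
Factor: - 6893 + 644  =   - 6249  =  - 3^1*2083^1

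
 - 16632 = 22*( - 756 )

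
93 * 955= 88815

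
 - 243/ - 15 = 16 + 1/5 = 16.20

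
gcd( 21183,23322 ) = 69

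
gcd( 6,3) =3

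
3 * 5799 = 17397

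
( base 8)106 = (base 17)42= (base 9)77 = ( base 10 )70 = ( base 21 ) 37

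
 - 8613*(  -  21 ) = 180873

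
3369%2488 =881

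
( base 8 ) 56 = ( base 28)1I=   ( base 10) 46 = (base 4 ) 232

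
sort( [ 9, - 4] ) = [ -4, 9] 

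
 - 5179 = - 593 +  - 4586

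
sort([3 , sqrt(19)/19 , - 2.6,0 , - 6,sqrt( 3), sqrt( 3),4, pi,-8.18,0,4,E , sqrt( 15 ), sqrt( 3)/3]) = [ - 8.18, - 6 ,- 2.6, 0, 0 , sqrt( 19)/19 , sqrt(3 ) /3 , sqrt( 3), sqrt( 3), E,3 , pi,sqrt( 15) , 4 , 4] 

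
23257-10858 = 12399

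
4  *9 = 36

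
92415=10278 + 82137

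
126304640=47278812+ 79025828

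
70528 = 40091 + 30437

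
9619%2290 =459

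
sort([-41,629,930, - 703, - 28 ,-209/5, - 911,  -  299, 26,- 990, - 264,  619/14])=[ - 990, - 911, - 703, - 299, - 264, - 209/5, - 41, - 28,26,619/14 , 629 , 930]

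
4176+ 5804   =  9980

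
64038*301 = 19275438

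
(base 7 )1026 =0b101101011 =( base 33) B0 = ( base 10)363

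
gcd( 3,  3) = 3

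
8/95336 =1/11917 = 0.00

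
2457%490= 7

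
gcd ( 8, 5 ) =1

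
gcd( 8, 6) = 2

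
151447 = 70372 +81075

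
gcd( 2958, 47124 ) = 102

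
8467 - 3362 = 5105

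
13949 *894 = 12470406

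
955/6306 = 955/6306 = 0.15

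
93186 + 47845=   141031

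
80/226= 40/113 = 0.35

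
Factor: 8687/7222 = 2^( - 1) *7^1*17^1*23^( - 1 ) * 73^1*157^( - 1) 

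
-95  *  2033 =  - 193135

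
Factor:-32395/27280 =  - 2^( - 4 )*19^1 = - 19/16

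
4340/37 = 117 + 11/37 = 117.30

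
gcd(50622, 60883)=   1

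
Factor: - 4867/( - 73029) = 3^( - 1)*11^(-1 ) *31^1* 157^1 * 2213^ ( - 1 ) 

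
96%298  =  96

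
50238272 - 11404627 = 38833645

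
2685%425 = 135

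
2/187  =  2/187=0.01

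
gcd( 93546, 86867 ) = 1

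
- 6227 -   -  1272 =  - 4955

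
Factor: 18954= 2^1*3^6*13^1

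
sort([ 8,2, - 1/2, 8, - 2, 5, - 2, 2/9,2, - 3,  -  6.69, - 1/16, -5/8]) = [ - 6.69, - 3, - 2, - 2,-5/8,  -  1/2 , - 1/16, 2/9,2, 2,5, 8, 8 ]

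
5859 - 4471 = 1388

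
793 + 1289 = 2082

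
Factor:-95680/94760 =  - 2^3*13^1*103^(  -  1) = - 104/103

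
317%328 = 317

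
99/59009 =99/59009 = 0.00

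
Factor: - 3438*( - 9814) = 33740532  =  2^2*3^2 *7^1*191^1*701^1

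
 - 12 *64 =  - 768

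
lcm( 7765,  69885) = 69885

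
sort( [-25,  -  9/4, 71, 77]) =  [ - 25,-9/4,71, 77]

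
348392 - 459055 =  - 110663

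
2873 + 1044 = 3917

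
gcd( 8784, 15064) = 8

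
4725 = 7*675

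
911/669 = 911/669 = 1.36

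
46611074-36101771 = 10509303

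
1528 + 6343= 7871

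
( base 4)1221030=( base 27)969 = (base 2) 1101001001100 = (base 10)6732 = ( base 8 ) 15114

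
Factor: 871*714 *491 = 305349954 = 2^1 *3^1*7^1*13^1*17^1*67^1*491^1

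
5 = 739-734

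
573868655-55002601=518866054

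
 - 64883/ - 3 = 21627 + 2/3 = 21627.67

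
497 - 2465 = - 1968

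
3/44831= 3/44831 = 0.00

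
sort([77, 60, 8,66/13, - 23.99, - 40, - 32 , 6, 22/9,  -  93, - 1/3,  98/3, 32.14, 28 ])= [  -  93 ,-40,-32, - 23.99 , - 1/3, 22/9, 66/13, 6, 8,28,32.14,98/3, 60, 77]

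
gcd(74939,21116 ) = 1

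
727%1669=727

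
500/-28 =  - 125/7 = - 17.86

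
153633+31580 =185213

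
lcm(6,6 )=6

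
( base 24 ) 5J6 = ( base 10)3342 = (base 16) D0E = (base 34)2ua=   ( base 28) 47A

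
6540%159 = 21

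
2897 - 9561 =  - 6664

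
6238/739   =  6238/739 = 8.44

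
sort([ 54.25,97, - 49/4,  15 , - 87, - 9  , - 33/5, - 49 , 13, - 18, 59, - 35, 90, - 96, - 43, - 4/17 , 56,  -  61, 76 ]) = [ - 96, - 87, - 61, - 49,-43, - 35 ,-18, - 49/4, - 9, - 33/5, - 4/17,13, 15, 54.25, 56,59 , 76, 90, 97]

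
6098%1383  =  566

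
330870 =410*807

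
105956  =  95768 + 10188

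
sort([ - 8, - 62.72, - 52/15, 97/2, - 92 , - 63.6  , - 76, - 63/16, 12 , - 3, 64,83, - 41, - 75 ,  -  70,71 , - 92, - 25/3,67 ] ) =[ - 92, - 92, - 76, - 75, - 70, - 63.6, - 62.72,-41, -25/3, - 8, - 63/16,-52/15  , - 3, 12 , 97/2, 64, 67 , 71,83] 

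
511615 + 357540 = 869155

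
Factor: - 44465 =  - 5^1 * 8893^1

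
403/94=4 + 27/94 =4.29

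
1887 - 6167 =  - 4280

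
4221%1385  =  66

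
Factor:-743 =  - 743^1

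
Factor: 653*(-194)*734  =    -  2^2 * 97^1*367^1*653^1 = - 92984588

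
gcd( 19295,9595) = 5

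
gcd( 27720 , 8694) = 126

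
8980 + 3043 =12023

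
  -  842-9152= - 9994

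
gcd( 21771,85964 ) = 1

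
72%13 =7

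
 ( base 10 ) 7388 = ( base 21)gfh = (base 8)16334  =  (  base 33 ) 6PT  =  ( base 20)I98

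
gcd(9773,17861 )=337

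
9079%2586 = 1321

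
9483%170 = 133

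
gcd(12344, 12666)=2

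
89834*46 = 4132364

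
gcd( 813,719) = 1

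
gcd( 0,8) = 8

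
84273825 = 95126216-10852391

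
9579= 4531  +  5048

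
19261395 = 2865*6723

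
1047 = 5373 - 4326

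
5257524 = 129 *40756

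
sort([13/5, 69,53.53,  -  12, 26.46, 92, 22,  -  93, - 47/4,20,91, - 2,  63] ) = [ - 93, - 12,-47/4,-2,13/5,20, 22, 26.46, 53.53, 63, 69,  91,92 ] 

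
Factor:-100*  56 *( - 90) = 2^6 * 3^2*5^3*7^1 = 504000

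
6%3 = 0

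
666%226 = 214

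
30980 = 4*7745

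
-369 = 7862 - 8231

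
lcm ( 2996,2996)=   2996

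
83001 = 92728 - 9727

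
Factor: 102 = 2^1*3^1*17^1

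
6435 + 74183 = 80618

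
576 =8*72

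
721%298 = 125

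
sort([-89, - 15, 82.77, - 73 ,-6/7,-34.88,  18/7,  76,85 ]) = [ - 89,  -  73, - 34.88,  -  15, - 6/7, 18/7, 76,82.77 , 85]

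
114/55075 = 114/55075 = 0.00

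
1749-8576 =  - 6827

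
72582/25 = 72582/25 = 2903.28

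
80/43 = 80/43 = 1.86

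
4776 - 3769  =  1007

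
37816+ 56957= 94773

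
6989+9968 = 16957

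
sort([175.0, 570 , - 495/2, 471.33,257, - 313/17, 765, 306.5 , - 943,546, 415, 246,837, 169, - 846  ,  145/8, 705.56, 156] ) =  [ - 943, - 846, - 495/2, - 313/17, 145/8,156 , 169 , 175.0,246, 257,306.5,415, 471.33, 546, 570,705.56, 765,837 ] 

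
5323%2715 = 2608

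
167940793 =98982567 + 68958226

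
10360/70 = 148 = 148.00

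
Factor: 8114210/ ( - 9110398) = - 5^1*11^( - 1)*13^1*62417^1 * 414109^( - 1) = - 4057105/4555199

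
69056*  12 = 828672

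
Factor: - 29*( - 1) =29 = 29^1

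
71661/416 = 172 + 109/416 = 172.26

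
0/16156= 0 = 0.00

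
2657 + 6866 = 9523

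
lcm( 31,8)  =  248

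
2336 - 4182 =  - 1846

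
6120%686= 632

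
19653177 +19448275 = 39101452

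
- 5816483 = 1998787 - 7815270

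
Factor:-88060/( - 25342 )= 2^1*5^1*7^1*17^1*37^1*12671^(-1 ) =44030/12671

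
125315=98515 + 26800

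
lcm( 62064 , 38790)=310320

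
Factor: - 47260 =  - 2^2*5^1*17^1*139^1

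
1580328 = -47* ( - 33624) 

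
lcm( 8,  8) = 8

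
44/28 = 11/7 = 1.57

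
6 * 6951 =41706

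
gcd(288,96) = 96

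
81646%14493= 9181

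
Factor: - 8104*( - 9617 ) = 2^3 * 59^1 * 163^1*1013^1 = 77936168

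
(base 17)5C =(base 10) 97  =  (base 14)6D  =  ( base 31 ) 34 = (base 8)141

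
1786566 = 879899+906667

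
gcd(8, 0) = 8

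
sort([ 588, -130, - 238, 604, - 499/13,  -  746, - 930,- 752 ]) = [- 930, - 752, - 746, - 238, - 130, - 499/13,  588,604] 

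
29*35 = 1015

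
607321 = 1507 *403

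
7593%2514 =51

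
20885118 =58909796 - 38024678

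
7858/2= 3929 =3929.00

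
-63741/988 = - 65 + 479/988 = -64.52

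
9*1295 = 11655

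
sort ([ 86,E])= [ E,86 ] 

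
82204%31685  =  18834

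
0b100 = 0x4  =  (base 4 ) 10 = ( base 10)4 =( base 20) 4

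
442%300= 142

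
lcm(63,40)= 2520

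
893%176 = 13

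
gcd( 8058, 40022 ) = 2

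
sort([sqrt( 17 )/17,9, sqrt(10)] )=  [ sqrt(17 )/17, sqrt(10),  9] 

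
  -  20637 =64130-84767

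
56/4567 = 56/4567=0.01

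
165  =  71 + 94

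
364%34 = 24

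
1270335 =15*84689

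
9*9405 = 84645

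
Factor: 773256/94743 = 808/99  =  2^3*3^(  -  2)*11^(- 1 )*101^1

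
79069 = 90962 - 11893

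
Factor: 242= 2^1 * 11^2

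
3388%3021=367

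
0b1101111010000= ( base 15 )219a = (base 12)4154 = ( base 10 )7120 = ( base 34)65e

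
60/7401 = 20/2467 = 0.01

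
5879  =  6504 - 625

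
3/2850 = 1/950 = 0.00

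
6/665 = 6/665 = 0.01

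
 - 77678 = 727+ - 78405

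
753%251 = 0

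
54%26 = 2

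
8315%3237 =1841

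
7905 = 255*31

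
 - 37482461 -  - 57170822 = 19688361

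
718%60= 58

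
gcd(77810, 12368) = 2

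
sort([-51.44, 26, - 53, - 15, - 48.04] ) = [ - 53, - 51.44,-48.04, - 15,26 ] 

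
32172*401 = 12900972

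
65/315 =13/63 = 0.21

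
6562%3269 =24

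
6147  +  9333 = 15480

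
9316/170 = 274/5  =  54.80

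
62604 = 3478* 18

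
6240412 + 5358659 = 11599071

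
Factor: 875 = 5^3*7^1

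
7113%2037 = 1002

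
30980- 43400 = - 12420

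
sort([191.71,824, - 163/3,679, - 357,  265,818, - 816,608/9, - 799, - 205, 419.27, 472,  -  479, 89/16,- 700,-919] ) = [ - 919, - 816, - 799,-700,-479, -357, - 205, - 163/3,  89/16,608/9,191.71,265,419.27,472 , 679,818,824]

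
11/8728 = 11/8728 = 0.00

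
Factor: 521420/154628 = 145/43 = 5^1*29^1*43^(-1) 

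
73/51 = 1 + 22/51 = 1.43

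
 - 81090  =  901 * ( - 90)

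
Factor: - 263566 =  - 2^1 * 131783^1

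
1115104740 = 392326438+722778302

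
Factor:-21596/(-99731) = 2^2 * 19^( - 1)*29^ ( -1 )*181^(-1) * 5399^1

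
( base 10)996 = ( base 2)1111100100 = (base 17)37A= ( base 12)6B0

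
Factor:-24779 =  - 71^1*349^1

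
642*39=25038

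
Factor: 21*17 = 3^1*7^1*17^1 = 357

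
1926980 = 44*43795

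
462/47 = 9 + 39/47 = 9.83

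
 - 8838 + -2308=  -  11146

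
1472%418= 218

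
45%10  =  5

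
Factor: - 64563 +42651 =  - 2^3*3^1*11^1*83^1 = - 21912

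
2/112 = 1/56 = 0.02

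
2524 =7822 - 5298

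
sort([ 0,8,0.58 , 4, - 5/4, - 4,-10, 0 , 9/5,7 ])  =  [ - 10, - 4, - 5/4,0 , 0, 0.58,  9/5,4, 7,8]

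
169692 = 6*28282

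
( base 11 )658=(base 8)1425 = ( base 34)n7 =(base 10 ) 789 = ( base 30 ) Q9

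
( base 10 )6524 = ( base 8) 14574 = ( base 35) 5be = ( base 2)1100101111100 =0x197c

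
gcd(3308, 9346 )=2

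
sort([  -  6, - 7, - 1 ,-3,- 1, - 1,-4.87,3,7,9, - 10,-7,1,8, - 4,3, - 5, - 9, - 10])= [- 10, - 10,-9,-7,  -  7,-6, - 5, - 4.87,  -  4, - 3, - 1, - 1, - 1,1,3,3,7,  8,9] 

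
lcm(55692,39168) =3564288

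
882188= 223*3956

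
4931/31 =159+2/31  =  159.06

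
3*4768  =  14304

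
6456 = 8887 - 2431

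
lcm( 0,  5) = 0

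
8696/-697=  - 8696/697 = - 12.48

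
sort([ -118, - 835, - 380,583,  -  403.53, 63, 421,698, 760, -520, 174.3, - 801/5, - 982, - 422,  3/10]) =[ - 982, - 835,-520,-422,  -  403.53, -380, - 801/5, - 118, 3/10,63, 174.3, 421, 583, 698,760 ] 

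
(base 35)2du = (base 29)3E6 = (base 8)5567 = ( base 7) 11362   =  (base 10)2935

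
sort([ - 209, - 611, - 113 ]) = [-611, - 209,-113] 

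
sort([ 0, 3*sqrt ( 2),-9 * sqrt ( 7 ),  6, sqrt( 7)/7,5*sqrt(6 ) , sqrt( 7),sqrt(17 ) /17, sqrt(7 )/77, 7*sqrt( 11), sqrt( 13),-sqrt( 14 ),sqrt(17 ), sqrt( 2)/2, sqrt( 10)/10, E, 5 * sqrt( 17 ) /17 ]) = [ - 9*sqrt(7 ), - sqrt( 14 )  ,  0, sqrt(7)/77,sqrt(17)/17,sqrt( 10 )/10,sqrt( 7)/7, sqrt( 2 )/2, 5*sqrt (17) /17, sqrt( 7 ),E,sqrt( 13 ),sqrt( 17 ),  3*sqrt(2 ) , 6, 5*sqrt ( 6), 7 *sqrt( 11 )]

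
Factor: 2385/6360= 3/8 = 2^( - 3 )*3^1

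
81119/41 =1978 + 21/41 = 1978.51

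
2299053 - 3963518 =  - 1664465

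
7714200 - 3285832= 4428368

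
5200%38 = 32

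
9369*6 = 56214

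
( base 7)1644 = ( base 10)669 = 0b1010011101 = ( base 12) 479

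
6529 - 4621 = 1908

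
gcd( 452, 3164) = 452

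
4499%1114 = 43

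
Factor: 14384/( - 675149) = - 2^4*751^( -1) = - 16/751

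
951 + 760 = 1711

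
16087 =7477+8610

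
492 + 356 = 848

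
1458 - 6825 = -5367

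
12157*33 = 401181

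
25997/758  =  25997/758= 34.30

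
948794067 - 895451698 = 53342369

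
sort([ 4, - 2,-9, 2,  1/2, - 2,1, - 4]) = [- 9,-4, - 2, - 2, 1/2, 1,2,4]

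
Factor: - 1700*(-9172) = 15592400  =  2^4*5^2*17^1*2293^1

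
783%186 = 39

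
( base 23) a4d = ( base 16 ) 1513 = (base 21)c4j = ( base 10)5395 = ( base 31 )5j1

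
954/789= 1+55/263 = 1.21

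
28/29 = 28/29=0.97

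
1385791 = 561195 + 824596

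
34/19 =34/19= 1.79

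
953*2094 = 1995582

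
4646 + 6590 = 11236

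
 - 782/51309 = -1 + 50527/51309 = -0.02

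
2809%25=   9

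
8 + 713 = 721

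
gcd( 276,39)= 3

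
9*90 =810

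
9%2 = 1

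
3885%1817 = 251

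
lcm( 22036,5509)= 22036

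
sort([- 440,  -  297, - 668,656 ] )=[ - 668, - 440,-297, 656]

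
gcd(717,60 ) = 3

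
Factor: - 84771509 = -241^1 * 351749^1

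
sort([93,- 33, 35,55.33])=[ - 33,35,55.33, 93 ] 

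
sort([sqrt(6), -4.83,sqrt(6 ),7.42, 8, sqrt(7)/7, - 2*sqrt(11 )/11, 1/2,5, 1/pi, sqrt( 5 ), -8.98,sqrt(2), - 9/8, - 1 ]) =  [ - 8.98, - 4.83, - 9/8,-1,  -  2 *sqrt(11)/11, 1/pi, sqrt( 7 ) /7,1/2,sqrt(2 ),sqrt(5), sqrt(6),sqrt( 6) , 5, 7.42,8 ]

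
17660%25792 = 17660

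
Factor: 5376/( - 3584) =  - 2^( - 1 )*3^1  =  - 3/2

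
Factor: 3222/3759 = 6/7 = 2^1*3^1* 7^(-1 )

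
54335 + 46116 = 100451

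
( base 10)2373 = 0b100101000101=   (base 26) 3d7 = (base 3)10020220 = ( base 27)36o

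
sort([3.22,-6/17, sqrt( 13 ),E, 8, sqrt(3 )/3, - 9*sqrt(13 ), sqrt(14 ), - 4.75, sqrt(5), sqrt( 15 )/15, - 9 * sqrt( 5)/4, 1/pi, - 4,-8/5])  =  [-9*sqrt( 13), - 9*sqrt(5 ) /4, - 4.75 ,-4, - 8/5, - 6/17, sqrt( 15 ) /15, 1/pi,sqrt(3) /3,sqrt(5), E, 3.22,  sqrt( 13), sqrt(14),8]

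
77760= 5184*15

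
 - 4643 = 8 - 4651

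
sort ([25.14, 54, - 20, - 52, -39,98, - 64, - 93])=[ - 93, - 64,- 52, - 39, - 20,25.14,54 , 98 ] 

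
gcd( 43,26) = 1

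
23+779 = 802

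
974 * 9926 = 9667924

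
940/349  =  940/349=2.69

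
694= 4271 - 3577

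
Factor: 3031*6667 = 7^1*59^1*113^1 * 433^1  =  20207677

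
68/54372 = 17/13593  =  0.00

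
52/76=13/19 = 0.68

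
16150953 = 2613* 6181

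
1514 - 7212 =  - 5698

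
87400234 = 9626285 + 77773949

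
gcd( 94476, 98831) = 1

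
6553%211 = 12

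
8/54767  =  8/54767 =0.00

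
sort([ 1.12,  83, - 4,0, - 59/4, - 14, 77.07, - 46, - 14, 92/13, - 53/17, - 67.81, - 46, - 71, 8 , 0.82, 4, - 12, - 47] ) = [-71,- 67.81, - 47, - 46, - 46, - 59/4, - 14 ,  -  14, - 12, - 4  , - 53/17, 0 , 0.82, 1.12,4,92/13,8,77.07,83]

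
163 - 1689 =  - 1526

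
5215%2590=35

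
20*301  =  6020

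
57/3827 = 57/3827 = 0.01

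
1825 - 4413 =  - 2588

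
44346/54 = 821 + 2/9 = 821.22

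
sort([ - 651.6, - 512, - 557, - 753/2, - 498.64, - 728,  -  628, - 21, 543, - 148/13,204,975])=[ - 728, - 651.6, - 628, - 557,- 512,- 498.64, - 753/2, - 21, - 148/13,204,543 , 975]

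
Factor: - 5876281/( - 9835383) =3^( - 1)*73^1*101^1 * 797^1*3278461^( - 1)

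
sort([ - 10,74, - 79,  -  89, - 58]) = [ - 89, - 79,  -  58, - 10,74 ] 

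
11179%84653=11179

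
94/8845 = 94/8845 = 0.01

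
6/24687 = 2/8229 = 0.00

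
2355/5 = 471 = 471.00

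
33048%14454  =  4140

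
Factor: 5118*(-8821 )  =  -45145878 = - 2^1*3^1*853^1 *8821^1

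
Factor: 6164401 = 857^1*7193^1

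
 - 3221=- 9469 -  - 6248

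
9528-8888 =640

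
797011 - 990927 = -193916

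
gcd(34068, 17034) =17034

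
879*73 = 64167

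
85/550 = 17/110 = 0.15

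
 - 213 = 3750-3963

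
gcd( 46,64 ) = 2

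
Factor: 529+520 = 1049^1 = 1049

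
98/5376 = 7/384 = 0.02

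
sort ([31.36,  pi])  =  [pi,31.36 ] 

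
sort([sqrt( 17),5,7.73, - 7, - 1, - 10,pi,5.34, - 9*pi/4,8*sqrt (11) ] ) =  [ - 10, - 9*pi/4, - 7, -1 , pi, sqrt( 17 ),5, 5.34,7.73,8*sqrt( 11)]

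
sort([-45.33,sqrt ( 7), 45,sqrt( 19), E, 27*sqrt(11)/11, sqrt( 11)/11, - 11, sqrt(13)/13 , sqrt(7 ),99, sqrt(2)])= [ - 45.33, - 11,sqrt(  13 ) /13,sqrt( 11)/11, sqrt(2), sqrt(7)  ,  sqrt(7), E, sqrt(19 ),27*sqrt(11) /11, 45,99 ] 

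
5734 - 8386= - 2652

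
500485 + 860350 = 1360835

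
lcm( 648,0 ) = 0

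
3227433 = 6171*523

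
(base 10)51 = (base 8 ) 63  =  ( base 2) 110011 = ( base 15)36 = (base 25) 21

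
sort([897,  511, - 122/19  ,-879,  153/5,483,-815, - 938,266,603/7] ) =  [  -  938, - 879, -815, - 122/19, 153/5,603/7, 266,483,511,897 ] 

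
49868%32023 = 17845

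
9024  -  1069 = 7955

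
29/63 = 29/63=0.46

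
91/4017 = 7/309 = 0.02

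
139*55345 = 7692955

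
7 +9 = 16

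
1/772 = 1/772 = 0.00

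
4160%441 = 191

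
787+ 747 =1534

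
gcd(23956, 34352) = 452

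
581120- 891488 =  - 310368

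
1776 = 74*24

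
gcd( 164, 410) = 82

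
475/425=19/17 = 1.12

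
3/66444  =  1/22148= 0.00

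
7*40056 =280392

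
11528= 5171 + 6357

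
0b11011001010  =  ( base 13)A39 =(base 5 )23423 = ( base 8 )3312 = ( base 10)1738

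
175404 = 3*58468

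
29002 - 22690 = 6312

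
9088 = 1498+7590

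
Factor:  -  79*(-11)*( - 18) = - 2^1 * 3^2*11^1*79^1= - 15642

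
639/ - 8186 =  - 639/8186= -0.08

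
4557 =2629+1928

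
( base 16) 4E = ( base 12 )66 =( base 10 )78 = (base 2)1001110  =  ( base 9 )86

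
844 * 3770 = 3181880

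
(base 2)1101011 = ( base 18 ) 5H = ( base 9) 128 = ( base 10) 107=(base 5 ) 412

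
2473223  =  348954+2124269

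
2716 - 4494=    - 1778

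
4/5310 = 2/2655=0.00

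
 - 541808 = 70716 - 612524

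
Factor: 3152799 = 3^2*13^1*26947^1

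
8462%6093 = 2369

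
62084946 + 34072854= 96157800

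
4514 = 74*61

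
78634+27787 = 106421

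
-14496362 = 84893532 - 99389894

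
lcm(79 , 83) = 6557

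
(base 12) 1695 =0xA91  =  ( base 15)c05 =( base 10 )2705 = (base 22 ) 5cl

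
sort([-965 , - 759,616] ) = [ -965, - 759,616]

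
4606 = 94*49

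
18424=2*9212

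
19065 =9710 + 9355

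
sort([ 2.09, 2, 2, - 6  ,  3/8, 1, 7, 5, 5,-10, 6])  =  [  -  10, - 6,  3/8, 1, 2, 2, 2.09,5,5,  6, 7 ]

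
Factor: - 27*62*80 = -2^5*3^3*5^1*31^1 = - 133920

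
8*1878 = 15024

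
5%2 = 1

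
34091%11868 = 10355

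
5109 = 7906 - 2797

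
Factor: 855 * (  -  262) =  - 224010  =  - 2^1 *3^2*5^1 * 19^1*131^1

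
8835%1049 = 443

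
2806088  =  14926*188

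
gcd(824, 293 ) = 1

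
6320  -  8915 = -2595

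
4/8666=2/4333 = 0.00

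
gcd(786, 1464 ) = 6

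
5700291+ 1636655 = 7336946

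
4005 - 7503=-3498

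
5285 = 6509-1224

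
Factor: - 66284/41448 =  - 2^(-1)*3^( - 1)* 11^( - 1 ) * 73^1*157^( -1)*227^1  =  - 16571/10362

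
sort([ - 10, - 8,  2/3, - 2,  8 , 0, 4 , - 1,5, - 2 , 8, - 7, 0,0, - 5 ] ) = [ - 10, - 8, - 7, - 5, -2, - 2, - 1, 0,0, 0 , 2/3, 4,  5,8,8]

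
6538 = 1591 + 4947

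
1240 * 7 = 8680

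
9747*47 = 458109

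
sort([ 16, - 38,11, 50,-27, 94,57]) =[-38,-27, 11, 16,50,  57,94]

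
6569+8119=14688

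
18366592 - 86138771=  -67772179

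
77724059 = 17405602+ 60318457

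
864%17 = 14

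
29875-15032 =14843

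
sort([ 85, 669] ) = [85, 669 ]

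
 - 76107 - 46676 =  - 122783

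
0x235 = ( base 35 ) g5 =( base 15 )27A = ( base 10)565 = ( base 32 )hl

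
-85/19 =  - 85/19 = - 4.47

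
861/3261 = 287/1087 =0.26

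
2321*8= 18568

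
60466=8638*7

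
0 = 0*564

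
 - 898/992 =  - 449/496 = - 0.91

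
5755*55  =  316525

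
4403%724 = 59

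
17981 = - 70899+88880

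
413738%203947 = 5844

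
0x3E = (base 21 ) 2K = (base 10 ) 62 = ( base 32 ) 1U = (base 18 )38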